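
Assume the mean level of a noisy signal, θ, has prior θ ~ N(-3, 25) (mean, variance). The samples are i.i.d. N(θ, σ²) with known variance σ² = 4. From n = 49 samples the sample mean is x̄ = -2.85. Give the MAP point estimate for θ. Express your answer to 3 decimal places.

θ̂_MAP = -2.850

n = 49, x̄ = -2.85.
For a Normal prior and Normal likelihood with known variance, the posterior is Normal; its mode equals its mean, the precision-weighted average.
Prior precision 1/σ₀² = 1/25 = 0.04; data precision n/σ² = 49/4 = 12.25.
θ̂ = (0.04·(-3) + 12.25·(-2.85)) / (0.04 + 12.25) = (-35.0325)/12.29 = -14013/4916 ≈ -2.850.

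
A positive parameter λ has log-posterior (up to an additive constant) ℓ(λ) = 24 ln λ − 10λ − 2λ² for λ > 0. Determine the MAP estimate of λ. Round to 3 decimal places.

λ̂_MAP = 1.500

ℓ'(λ) = 24/λ − 10 − 4λ. Setting this to zero and multiplying by λ: 4λ² + 10λ − 24 = 0.
λ = (−10 + √(10² + 4·4·24)) / (2·4) = (−10 + √484) / 8 = (−10 + 22)/8 = 3/2.
ℓ''(λ) = −24/λ² − 4 < 0, confirming a maximum.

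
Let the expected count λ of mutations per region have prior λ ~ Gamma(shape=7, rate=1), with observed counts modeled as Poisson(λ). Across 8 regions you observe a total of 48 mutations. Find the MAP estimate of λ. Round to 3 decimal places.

λ̂_MAP = 6.000

Σxᵢ = 48, n = 8.
Posterior ∝ λ^6e^(−1λ) · λ^48e^(−8λ) = λ^54e^(−9λ), i.e. Gamma(shape=55, rate=9).
The mode of a Gamma(a, b) with a ≥ 1 (shape–rate) is (a−1)/b = 54/9 ≈ 6.000.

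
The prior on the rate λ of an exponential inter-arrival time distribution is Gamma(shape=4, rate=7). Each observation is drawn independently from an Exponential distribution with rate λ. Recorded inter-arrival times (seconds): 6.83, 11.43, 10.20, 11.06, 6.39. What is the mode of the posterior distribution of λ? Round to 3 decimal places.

The Exponential(rate=λ) likelihood is ∝ λ^n e^(−λΣtᵢ). Here n = 5 and Σtᵢ = 6.83 + 11.43 + 10.20 + 11.06 + 6.39 = 45.91.
Posterior ∝ λ^3e^(−7λ) · λ^5e^(−45.91λ) = λ^8e^(−52.91λ), i.e. Gamma(9, 52.91).
Mode = (a−1)/b = 8/52.91 ≈ 0.151.

λ̂_MAP = 0.151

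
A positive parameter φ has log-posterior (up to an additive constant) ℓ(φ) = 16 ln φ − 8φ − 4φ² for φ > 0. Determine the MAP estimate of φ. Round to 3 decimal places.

φ̂_MAP = 1.000

ℓ'(φ) = 16/φ − 8 − 8φ. Setting this to zero and multiplying by φ: 8φ² + 8φ − 16 = 0.
φ = (−8 + √(8² + 4·8·16)) / (2·8) = (−8 + √576) / 16 = (−8 + 24)/16 = 1.
ℓ''(φ) = −16/φ² − 8 < 0, confirming a maximum.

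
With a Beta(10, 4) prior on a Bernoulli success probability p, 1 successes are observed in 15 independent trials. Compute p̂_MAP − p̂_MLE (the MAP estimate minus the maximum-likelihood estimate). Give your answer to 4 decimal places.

Posterior is Beta(11, 18); MAP = (11−1)/(29−2) = 10/27 ≈ 0.37037.
MLE ignores the prior: p̂_MLE = k/n = 1/15 ≈ 0.06667.
Difference = 10/27 − 1/15 = 41/135 ≈ 0.3037.

MAP − MLE = 0.3037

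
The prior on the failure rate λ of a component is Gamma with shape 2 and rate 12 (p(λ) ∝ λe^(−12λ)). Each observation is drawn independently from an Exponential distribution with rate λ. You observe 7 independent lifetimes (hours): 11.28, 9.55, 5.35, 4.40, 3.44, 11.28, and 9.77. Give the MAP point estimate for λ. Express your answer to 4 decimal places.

The Exponential(rate=λ) likelihood is ∝ λ^n e^(−λΣtᵢ). Here n = 7 and Σtᵢ = 11.28 + 9.55 + 5.35 + 4.40 + 3.44 + 11.28 + 9.77 = 55.07.
Posterior ∝ λe^(−12λ) · λ^7e^(−55.07λ) = λ^8e^(−67.07λ), i.e. Gamma(9, 67.07).
Mode = (a−1)/b = 8/67.07 ≈ 0.1193.

λ̂_MAP = 0.1193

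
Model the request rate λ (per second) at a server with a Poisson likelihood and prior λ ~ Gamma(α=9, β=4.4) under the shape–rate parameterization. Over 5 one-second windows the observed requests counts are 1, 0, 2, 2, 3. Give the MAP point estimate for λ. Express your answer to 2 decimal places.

λ̂_MAP = 1.70

Σxᵢ = 1+0+2+2+3 = 8, with n = 5.
Posterior ∝ λ^8e^(−4.4λ) · λ^8e^(−5λ) = λ^16e^(−9.4λ), i.e. Gamma(shape=17, rate=9.4).
The mode of a Gamma(a, b) with a ≥ 1 (shape–rate) is (a−1)/b = 16/9.4 ≈ 1.70.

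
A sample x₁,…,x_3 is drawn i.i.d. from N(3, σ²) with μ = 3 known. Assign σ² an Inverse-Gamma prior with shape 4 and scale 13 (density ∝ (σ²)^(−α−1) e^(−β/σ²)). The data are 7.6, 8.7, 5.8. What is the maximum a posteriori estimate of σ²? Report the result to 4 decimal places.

Sum of squared deviations about the known mean: SS = (7.6−3)² + (8.7−3)² + (5.8−3)² = 61.49.
The Normal likelihood contributes (σ²)^(−n/2) exp(−SS/(2σ²)), so the posterior is Inverse-Gamma(α + n/2, β + SS/2) = Inverse-Gamma(5.5, 43.745).
The mode of Inverse-Gamma(a, b) is b/(a+1) = 43.745/6.5 ≈ 6.7300.

σ̂²_MAP = 6.7300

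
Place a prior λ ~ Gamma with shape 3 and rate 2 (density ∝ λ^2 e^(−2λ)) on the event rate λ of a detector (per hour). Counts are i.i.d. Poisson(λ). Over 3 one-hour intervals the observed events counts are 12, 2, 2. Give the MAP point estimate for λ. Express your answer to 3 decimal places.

λ̂_MAP = 3.600

Σxᵢ = 12+2+2 = 16, with n = 3.
Posterior ∝ λ^2e^(−2λ) · λ^16e^(−3λ) = λ^18e^(−5λ), i.e. Gamma(shape=19, rate=5).
The mode of a Gamma(a, b) with a ≥ 1 (shape–rate) is (a−1)/b = 18/5 ≈ 3.600.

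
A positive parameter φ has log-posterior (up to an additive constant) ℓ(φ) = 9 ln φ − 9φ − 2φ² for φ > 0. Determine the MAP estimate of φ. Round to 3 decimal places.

φ̂_MAP = 0.750

ℓ'(φ) = 9/φ − 9 − 4φ. Setting this to zero and multiplying by φ: 4φ² + 9φ − 9 = 0.
φ = (−9 + √(9² + 4·4·9)) / (2·4) = (−9 + √225) / 8 = (−9 + 15)/8 = 3/4.
ℓ''(φ) = −9/φ² − 4 < 0, confirming a maximum.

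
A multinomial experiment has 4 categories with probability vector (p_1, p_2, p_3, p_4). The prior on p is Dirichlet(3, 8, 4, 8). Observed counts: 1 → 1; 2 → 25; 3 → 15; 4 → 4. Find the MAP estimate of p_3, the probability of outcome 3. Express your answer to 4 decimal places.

The posterior is Dirichlet(αᵢ + nᵢ) = Dirichlet(4, 33, 19, 12).
For a Dirichlet(a₁,…,a_K) with all aᵢ > 1, the mode has j-th component (aⱼ − 1)/(Σaᵢ − K).
Here Σaᵢ = 68 and K = 4, so p_3 = (19 − 1)/(68 − 4) = 18/64 ≈ 0.2813.

MAP estimate: 0.2813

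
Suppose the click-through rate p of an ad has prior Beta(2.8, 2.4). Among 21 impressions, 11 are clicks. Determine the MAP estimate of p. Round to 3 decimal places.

p̂_MAP = 0.529

Prior: Beta(2.8, 2.4).
Data: 11 successes in 21 trials. The binomial likelihood contributes p^11(1−p)^10, so the posterior is Beta(2.8+11, 2.4+10) = Beta(13.8, 12.4).
For Beta(a, b) with a, b > 1 the mode is (a−1)/(a+b−2) = 12.8/24.2 ≈ 0.529.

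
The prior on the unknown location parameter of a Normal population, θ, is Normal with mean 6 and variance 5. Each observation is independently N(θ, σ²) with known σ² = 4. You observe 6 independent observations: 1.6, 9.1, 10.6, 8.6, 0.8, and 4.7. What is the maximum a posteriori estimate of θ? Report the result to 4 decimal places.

θ̂_MAP = 5.9118

n = 6; x̄ = (1.6 + 9.1 + 10.6 + 8.6 + 0.8 + 4.7)/6 = 35.4/6 = 5.9.
For a Normal prior and Normal likelihood with known variance, the posterior is Normal; its mode equals its mean, the precision-weighted average.
Prior precision 1/σ₀² = 1/5 = 0.2; data precision n/σ² = 6/4 = 1.5.
θ̂ = (0.2·6 + 1.5·5.9) / (0.2 + 1.5) = 10.05/1.7 = 201/34 ≈ 5.9118.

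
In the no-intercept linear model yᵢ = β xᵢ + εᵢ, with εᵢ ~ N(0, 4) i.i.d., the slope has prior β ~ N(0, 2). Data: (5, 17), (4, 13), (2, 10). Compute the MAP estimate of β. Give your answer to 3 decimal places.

log p(β | y) = −Σ(yᵢ − βxᵢ)²/(2·4) − β²/(2·2) + const.
Setting the derivative to zero: Σxᵢ(yᵢ − βxᵢ)/4 − β/2 = 0, so β = Σxᵢyᵢ / (Σxᵢ² + σ²/τ²).
Σxᵢyᵢ = 5·17 + 4·13 + 2·10 = 157; Σxᵢ² = 45; σ²/τ² = 2.
β̂_MAP = 157 / (45 + 2) = 157/47 ≈ 3.340.

β̂_MAP = 3.340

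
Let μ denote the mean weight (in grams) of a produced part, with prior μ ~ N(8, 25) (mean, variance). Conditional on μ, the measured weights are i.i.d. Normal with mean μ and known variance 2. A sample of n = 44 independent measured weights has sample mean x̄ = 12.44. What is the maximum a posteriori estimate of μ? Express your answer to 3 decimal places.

μ̂_MAP = 12.432

n = 44, x̄ = 12.44.
For a Normal prior and Normal likelihood with known variance, the posterior is Normal; its mode equals its mean, the precision-weighted average.
Prior precision 1/σ₀² = 1/25 = 0.04; data precision n/σ² = 44/2 = 22.
μ̂ = (0.04·8 + 22·12.44) / (0.04 + 22) = 274/22.04 = 6850/551 ≈ 12.432.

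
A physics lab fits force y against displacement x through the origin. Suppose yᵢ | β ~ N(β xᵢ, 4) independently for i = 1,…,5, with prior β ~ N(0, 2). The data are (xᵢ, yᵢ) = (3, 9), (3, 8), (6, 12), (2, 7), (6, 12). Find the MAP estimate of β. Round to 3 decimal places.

log p(β | y) = −Σ(yᵢ − βxᵢ)²/(2·4) − β²/(2·2) + const.
Setting the derivative to zero: Σxᵢ(yᵢ − βxᵢ)/4 − β/2 = 0, so β = Σxᵢyᵢ / (Σxᵢ² + σ²/τ²).
Σxᵢyᵢ = 3·9 + 3·8 + 6·12 + 2·7 + 6·12 = 209; Σxᵢ² = 94; σ²/τ² = 2.
β̂_MAP = 209 / (94 + 2) = 209/96 ≈ 2.177.

β̂_MAP = 2.177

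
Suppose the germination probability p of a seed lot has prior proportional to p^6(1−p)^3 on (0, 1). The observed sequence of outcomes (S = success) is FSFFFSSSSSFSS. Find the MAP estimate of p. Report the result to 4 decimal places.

The prior density ∝ p^6(1−p)^3 is the kernel of Beta(7, 4).
Data: 8 successes in 13 trials (from the sequence). The binomial likelihood contributes p^8(1−p)^5, so the posterior is Beta(7+8, 4+5) = Beta(15, 9).
For Beta(a, b) with a, b > 1 the mode is (a−1)/(a+b−2) = 14/22 ≈ 0.6364.

p̂_MAP = 0.6364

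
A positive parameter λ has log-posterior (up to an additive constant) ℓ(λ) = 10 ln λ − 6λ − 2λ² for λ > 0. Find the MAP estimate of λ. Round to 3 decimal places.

λ̂_MAP = 1.000

ℓ'(λ) = 10/λ − 6 − 4λ. Setting this to zero and multiplying by λ: 4λ² + 6λ − 10 = 0.
λ = (−6 + √(6² + 4·4·10)) / (2·4) = (−6 + √196) / 8 = (−6 + 14)/8 = 1.
ℓ''(λ) = −10/λ² − 4 < 0, confirming a maximum.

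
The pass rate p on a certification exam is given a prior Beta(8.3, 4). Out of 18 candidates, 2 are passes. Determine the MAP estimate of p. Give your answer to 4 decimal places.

Prior: Beta(8.3, 4).
Data: 2 successes in 18 trials. The binomial likelihood contributes p^2(1−p)^16, so the posterior is Beta(8.3+2, 4+16) = Beta(10.3, 20).
For Beta(a, b) with a, b > 1 the mode is (a−1)/(a+b−2) = 9.3/28.3 ≈ 0.3286.

p̂_MAP = 0.3286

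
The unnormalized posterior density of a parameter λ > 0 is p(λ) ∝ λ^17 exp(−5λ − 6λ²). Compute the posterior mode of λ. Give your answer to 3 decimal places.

ℓ'(λ) = 17/λ − 5 − 12λ. Setting this to zero and multiplying by λ: 12λ² + 5λ − 17 = 0.
λ = (−5 + √(5² + 4·12·17)) / (2·12) = (−5 + √841) / 24 = (−5 + 29)/24 = 1.
ℓ''(λ) = −17/λ² − 12 < 0, confirming a maximum.

λ̂_MAP = 1.000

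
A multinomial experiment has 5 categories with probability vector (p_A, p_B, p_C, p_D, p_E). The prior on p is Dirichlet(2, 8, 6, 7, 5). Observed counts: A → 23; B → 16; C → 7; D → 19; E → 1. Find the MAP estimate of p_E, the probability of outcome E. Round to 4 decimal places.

MAP estimate of p_E = 0.0562

The posterior is Dirichlet(αᵢ + nᵢ) = Dirichlet(25, 24, 13, 26, 6).
For a Dirichlet(a₁,…,a_K) with all aᵢ > 1, the mode has j-th component (aⱼ − 1)/(Σaᵢ − K).
Here Σaᵢ = 94 and K = 5, so p_E = (6 − 1)/(94 − 5) = 5/89 ≈ 0.0562.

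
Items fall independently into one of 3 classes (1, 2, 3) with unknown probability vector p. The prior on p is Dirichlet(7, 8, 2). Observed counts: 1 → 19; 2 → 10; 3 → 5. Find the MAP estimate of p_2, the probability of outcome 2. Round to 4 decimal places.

MAP estimate: 0.3542

The posterior is Dirichlet(αᵢ + nᵢ) = Dirichlet(26, 18, 7).
For a Dirichlet(a₁,…,a_K) with all aᵢ > 1, the mode has j-th component (aⱼ − 1)/(Σaᵢ − K).
Here Σaᵢ = 51 and K = 3, so p_2 = (18 − 1)/(51 − 3) = 17/48 ≈ 0.3542.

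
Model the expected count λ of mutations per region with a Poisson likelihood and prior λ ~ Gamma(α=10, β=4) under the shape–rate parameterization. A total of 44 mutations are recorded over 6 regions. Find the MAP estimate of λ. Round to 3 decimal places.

λ̂_MAP = 5.300

Σxᵢ = 44, n = 6.
Posterior ∝ λ^9e^(−4λ) · λ^44e^(−6λ) = λ^53e^(−10λ), i.e. Gamma(shape=54, rate=10).
The mode of a Gamma(a, b) with a ≥ 1 (shape–rate) is (a−1)/b = 53/10 ≈ 5.300.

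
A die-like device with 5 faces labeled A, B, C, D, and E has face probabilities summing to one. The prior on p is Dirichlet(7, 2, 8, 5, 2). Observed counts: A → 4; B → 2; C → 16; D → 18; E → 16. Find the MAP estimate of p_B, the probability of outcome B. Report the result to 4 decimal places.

The posterior is Dirichlet(αᵢ + nᵢ) = Dirichlet(11, 4, 24, 23, 18).
For a Dirichlet(a₁,…,a_K) with all aᵢ > 1, the mode has j-th component (aⱼ − 1)/(Σaᵢ − K).
Here Σaᵢ = 80 and K = 5, so p_B = (4 − 1)/(80 − 5) = 3/75 ≈ 0.0400.

MAP estimate of p_B = 0.0400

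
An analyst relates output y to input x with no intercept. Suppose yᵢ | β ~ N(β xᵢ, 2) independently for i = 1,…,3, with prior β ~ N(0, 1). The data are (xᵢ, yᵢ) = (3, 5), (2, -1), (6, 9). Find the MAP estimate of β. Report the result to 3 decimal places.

β̂_MAP = 1.314

log p(β | y) = −Σ(yᵢ − βxᵢ)²/(2·2) − β²/(2·1) + const.
Setting the derivative to zero: Σxᵢ(yᵢ − βxᵢ)/2 − β/1 = 0, so β = Σxᵢyᵢ / (Σxᵢ² + σ²/τ²).
Σxᵢyᵢ = 3·5 + 2·(-1) + 6·9 = 67; Σxᵢ² = 49; σ²/τ² = 2.
β̂_MAP = 67 / (49 + 2) = 67/51 ≈ 1.314.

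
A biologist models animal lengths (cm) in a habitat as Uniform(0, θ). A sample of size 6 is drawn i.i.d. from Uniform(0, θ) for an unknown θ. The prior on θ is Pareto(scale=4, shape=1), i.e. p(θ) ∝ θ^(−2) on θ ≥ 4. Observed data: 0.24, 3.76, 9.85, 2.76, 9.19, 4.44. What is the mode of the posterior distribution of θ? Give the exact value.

The Uniform(0, θ) likelihood is θ^(−n) for θ ≥ max(xᵢ), zero otherwise. Here max(xᵢ) = 9.85.
Posterior ∝ θ^(−2) · θ^(−6) = θ^(−8) on θ ≥ max(4, 9.85) = 9.85.
This density is strictly decreasing in θ, so the posterior mode lies at the lower boundary of the support.

θ̂_MAP = 9.85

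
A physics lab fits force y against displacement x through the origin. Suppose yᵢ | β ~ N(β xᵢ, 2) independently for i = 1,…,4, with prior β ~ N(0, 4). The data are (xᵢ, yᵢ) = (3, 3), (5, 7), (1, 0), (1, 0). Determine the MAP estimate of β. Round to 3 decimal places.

β̂_MAP = 1.205

log p(β | y) = −Σ(yᵢ − βxᵢ)²/(2·2) − β²/(2·4) + const.
Setting the derivative to zero: Σxᵢ(yᵢ − βxᵢ)/2 − β/4 = 0, so β = Σxᵢyᵢ / (Σxᵢ² + σ²/τ²).
Σxᵢyᵢ = 3·3 + 5·7 + 1·0 + 1·0 = 44; Σxᵢ² = 36; σ²/τ² = 0.5.
β̂_MAP = 44 / (36 + 0.5) = 44/36.5 ≈ 1.205.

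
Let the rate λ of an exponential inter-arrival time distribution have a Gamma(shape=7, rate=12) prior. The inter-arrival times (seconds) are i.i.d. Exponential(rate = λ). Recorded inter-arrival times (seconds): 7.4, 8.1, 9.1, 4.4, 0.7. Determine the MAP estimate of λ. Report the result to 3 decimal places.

The Exponential(rate=λ) likelihood is ∝ λ^n e^(−λΣtᵢ). Here n = 5 and Σtᵢ = 7.4 + 8.1 + 9.1 + 4.4 + 0.7 = 29.7.
Posterior ∝ λ^6e^(−12λ) · λ^5e^(−29.7λ) = λ^11e^(−41.7λ), i.e. Gamma(12, 41.7).
Mode = (a−1)/b = 11/41.7 ≈ 0.264.

λ̂_MAP = 0.264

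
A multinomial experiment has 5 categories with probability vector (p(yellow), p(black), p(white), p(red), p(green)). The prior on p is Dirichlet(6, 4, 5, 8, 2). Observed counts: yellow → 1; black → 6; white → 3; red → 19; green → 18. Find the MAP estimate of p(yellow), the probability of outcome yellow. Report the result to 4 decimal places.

MAP estimate of p(yellow) = 0.0896

The posterior is Dirichlet(αᵢ + nᵢ) = Dirichlet(7, 10, 8, 27, 20).
For a Dirichlet(a₁,…,a_K) with all aᵢ > 1, the mode has j-th component (aⱼ − 1)/(Σaᵢ − K).
Here Σaᵢ = 72 and K = 5, so p(yellow) = (7 − 1)/(72 − 5) = 6/67 ≈ 0.0896.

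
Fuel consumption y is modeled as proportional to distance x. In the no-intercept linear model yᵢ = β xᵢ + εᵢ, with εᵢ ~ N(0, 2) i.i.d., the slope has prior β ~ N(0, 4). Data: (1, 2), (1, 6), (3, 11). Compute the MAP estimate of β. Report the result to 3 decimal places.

log p(β | y) = −Σ(yᵢ − βxᵢ)²/(2·2) − β²/(2·4) + const.
Setting the derivative to zero: Σxᵢ(yᵢ − βxᵢ)/2 − β/4 = 0, so β = Σxᵢyᵢ / (Σxᵢ² + σ²/τ²).
Σxᵢyᵢ = 1·2 + 1·6 + 3·11 = 41; Σxᵢ² = 11; σ²/τ² = 0.5.
β̂_MAP = 41 / (11 + 0.5) = 41/11.5 ≈ 3.565.

β̂_MAP = 3.565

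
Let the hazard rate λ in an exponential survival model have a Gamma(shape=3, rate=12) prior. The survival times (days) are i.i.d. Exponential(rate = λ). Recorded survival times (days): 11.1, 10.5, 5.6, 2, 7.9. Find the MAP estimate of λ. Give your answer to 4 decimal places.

λ̂_MAP = 0.1426

The Exponential(rate=λ) likelihood is ∝ λ^n e^(−λΣtᵢ). Here n = 5 and Σtᵢ = 11.1 + 10.5 + 5.6 + 2 + 7.9 = 37.1.
Posterior ∝ λ^2e^(−12λ) · λ^5e^(−37.1λ) = λ^7e^(−49.1λ), i.e. Gamma(8, 49.1).
Mode = (a−1)/b = 7/49.1 ≈ 0.1426.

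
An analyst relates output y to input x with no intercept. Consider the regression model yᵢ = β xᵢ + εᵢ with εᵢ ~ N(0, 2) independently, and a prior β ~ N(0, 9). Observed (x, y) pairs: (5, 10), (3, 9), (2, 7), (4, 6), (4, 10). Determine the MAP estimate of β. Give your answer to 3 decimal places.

log p(β | y) = −Σ(yᵢ − βxᵢ)²/(2·2) − β²/(2·9) + const.
Setting the derivative to zero: Σxᵢ(yᵢ − βxᵢ)/2 − β/9 = 0, so β = Σxᵢyᵢ / (Σxᵢ² + σ²/τ²).
Σxᵢyᵢ = 5·10 + 3·9 + 2·7 + 4·6 + 4·10 = 155; Σxᵢ² = 70; σ²/τ² = 2/9.
β̂_MAP = 155 / (70 + 2/9) = 155/(632/9) = 1395/632 ≈ 2.207.

β̂_MAP = 2.207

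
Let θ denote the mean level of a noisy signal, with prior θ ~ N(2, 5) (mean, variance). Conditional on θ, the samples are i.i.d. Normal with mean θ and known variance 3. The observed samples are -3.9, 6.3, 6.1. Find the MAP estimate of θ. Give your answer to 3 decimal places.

n = 3; x̄ = ((-3.9) + 6.3 + 6.1)/3 = 8.5/3 = 17/6 ≈ 2.8333.
For a Normal prior and Normal likelihood with known variance, the posterior is Normal; its mode equals its mean, the precision-weighted average.
Prior precision 1/σ₀² = 1/5 = 0.2; data precision n/σ² = 3/3 = 1.
θ̂ = (0.2·2 + 1·(17/6)) / (0.2 + 1) = (97/30)/1.2 = 97/36 ≈ 2.694.

θ̂_MAP = 2.694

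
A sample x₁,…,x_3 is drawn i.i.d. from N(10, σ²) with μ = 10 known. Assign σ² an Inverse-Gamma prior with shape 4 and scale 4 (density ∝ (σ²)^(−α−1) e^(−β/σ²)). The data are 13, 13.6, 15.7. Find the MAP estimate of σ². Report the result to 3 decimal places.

σ̂²_MAP = 4.804

Sum of squared deviations about the known mean: SS = (13−10)² + (13.6−10)² + (15.7−10)² = 54.45.
The Normal likelihood contributes (σ²)^(−n/2) exp(−SS/(2σ²)), so the posterior is Inverse-Gamma(α + n/2, β + SS/2) = Inverse-Gamma(5.5, 31.225).
The mode of Inverse-Gamma(a, b) is b/(a+1) = 31.225/6.5 ≈ 4.804.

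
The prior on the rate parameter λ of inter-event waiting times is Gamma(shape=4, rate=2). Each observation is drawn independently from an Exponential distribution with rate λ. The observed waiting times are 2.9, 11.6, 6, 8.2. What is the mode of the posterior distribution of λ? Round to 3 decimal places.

The Exponential(rate=λ) likelihood is ∝ λ^n e^(−λΣtᵢ). Here n = 4 and Σtᵢ = 2.9 + 11.6 + 6 + 8.2 = 28.7.
Posterior ∝ λ^3e^(−2λ) · λ^4e^(−28.7λ) = λ^7e^(−30.7λ), i.e. Gamma(8, 30.7).
Mode = (a−1)/b = 7/30.7 ≈ 0.228.

λ̂_MAP = 0.228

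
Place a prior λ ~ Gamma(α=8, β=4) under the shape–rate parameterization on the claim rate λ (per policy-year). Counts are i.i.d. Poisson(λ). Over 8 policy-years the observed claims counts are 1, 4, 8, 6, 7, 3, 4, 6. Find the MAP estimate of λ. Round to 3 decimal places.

λ̂_MAP = 3.833

Σxᵢ = 1+4+8+6+7+3+4+6 = 39, with n = 8.
Posterior ∝ λ^7e^(−4λ) · λ^39e^(−8λ) = λ^46e^(−12λ), i.e. Gamma(shape=47, rate=12).
The mode of a Gamma(a, b) with a ≥ 1 (shape–rate) is (a−1)/b = 46/12 ≈ 3.833.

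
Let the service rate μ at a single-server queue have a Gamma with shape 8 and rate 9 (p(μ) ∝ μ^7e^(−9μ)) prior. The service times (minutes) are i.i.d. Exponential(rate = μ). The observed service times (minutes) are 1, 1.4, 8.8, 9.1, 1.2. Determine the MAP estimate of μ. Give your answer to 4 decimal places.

The Exponential(rate=μ) likelihood is ∝ μ^n e^(−μΣtᵢ). Here n = 5 and Σtᵢ = 1 + 1.4 + 8.8 + 9.1 + 1.2 = 21.5.
Posterior ∝ μ^7e^(−9μ) · μ^5e^(−21.5μ) = μ^12e^(−30.5μ), i.e. Gamma(13, 30.5).
Mode = (a−1)/b = 12/30.5 ≈ 0.3934.

μ̂_MAP = 0.3934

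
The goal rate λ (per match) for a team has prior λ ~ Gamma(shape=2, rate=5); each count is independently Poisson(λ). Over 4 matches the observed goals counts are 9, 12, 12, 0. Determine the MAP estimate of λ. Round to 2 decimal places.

λ̂_MAP = 3.78

Σxᵢ = 9+12+12+0 = 33, with n = 4.
Posterior ∝ λe^(−5λ) · λ^33e^(−4λ) = λ^34e^(−9λ), i.e. Gamma(shape=35, rate=9).
The mode of a Gamma(a, b) with a ≥ 1 (shape–rate) is (a−1)/b = 34/9 ≈ 3.78.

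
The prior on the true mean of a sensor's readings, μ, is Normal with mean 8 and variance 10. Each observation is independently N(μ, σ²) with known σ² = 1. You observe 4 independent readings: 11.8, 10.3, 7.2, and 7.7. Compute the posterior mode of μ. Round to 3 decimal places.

μ̂_MAP = 9.220

n = 4; x̄ = (11.8 + 10.3 + 7.2 + 7.7)/4 = 37/4 = 9.25.
For a Normal prior and Normal likelihood with known variance, the posterior is Normal; its mode equals its mean, the precision-weighted average.
Prior precision 1/σ₀² = 1/10 = 0.1; data precision n/σ² = 4/1 = 4.
μ̂ = (0.1·8 + 4·9.25) / (0.1 + 4) = 37.8/4.1 = 378/41 ≈ 9.220.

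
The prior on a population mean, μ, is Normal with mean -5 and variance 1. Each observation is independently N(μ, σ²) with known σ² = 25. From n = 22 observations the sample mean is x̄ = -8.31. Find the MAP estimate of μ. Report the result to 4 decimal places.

n = 22, x̄ = -8.31.
For a Normal prior and Normal likelihood with known variance, the posterior is Normal; its mode equals its mean, the precision-weighted average.
Prior precision 1/σ₀² = 1/1 = 1; data precision n/σ² = 22/25 = 0.88.
μ̂ = (1·(-5) + 0.88·(-8.31)) / (1 + 0.88) = (-12.3128)/1.88 = -15391/2350 ≈ -6.5494.

μ̂_MAP = -6.5494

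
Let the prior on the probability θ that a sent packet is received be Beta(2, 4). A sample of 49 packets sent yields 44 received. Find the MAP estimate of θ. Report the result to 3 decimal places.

θ̂_MAP = 0.849

Prior: Beta(2, 4).
Data: 44 successes in 49 trials. The binomial likelihood contributes θ^44(1−θ)^5, so the posterior is Beta(2+44, 4+5) = Beta(46, 9).
For Beta(a, b) with a, b > 1 the mode is (a−1)/(a+b−2) = 45/53 ≈ 0.849.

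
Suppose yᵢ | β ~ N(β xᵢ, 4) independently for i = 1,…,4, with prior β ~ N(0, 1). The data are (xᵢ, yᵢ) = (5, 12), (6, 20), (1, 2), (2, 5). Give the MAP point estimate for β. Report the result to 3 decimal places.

log p(β | y) = −Σ(yᵢ − βxᵢ)²/(2·4) − β²/(2·1) + const.
Setting the derivative to zero: Σxᵢ(yᵢ − βxᵢ)/4 − β/1 = 0, so β = Σxᵢyᵢ / (Σxᵢ² + σ²/τ²).
Σxᵢyᵢ = 5·12 + 6·20 + 1·2 + 2·5 = 192; Σxᵢ² = 66; σ²/τ² = 4.
β̂_MAP = 192 / (66 + 4) = 192/70 ≈ 2.743.

β̂_MAP = 2.743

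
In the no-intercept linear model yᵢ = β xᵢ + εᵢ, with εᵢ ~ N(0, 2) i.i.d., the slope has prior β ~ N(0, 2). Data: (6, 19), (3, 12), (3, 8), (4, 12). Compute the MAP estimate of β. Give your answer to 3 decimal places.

log p(β | y) = −Σ(yᵢ − βxᵢ)²/(2·2) − β²/(2·2) + const.
Setting the derivative to zero: Σxᵢ(yᵢ − βxᵢ)/2 − β/2 = 0, so β = Σxᵢyᵢ / (Σxᵢ² + σ²/τ²).
Σxᵢyᵢ = 6·19 + 3·12 + 3·8 + 4·12 = 222; Σxᵢ² = 70; σ²/τ² = 1.
β̂_MAP = 222 / (70 + 1) = 222/71 ≈ 3.127.

β̂_MAP = 3.127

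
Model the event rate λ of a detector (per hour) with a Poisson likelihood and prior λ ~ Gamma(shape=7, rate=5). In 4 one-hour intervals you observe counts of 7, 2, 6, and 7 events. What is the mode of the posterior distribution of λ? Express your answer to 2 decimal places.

λ̂_MAP = 3.11

Σxᵢ = 7+2+6+7 = 22, with n = 4.
Posterior ∝ λ^6e^(−5λ) · λ^22e^(−4λ) = λ^28e^(−9λ), i.e. Gamma(shape=29, rate=9).
The mode of a Gamma(a, b) with a ≥ 1 (shape–rate) is (a−1)/b = 28/9 ≈ 3.11.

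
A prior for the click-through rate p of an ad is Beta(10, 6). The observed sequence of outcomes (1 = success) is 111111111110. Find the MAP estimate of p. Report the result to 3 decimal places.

Prior: Beta(10, 6).
Data: 11 successes in 12 trials (from the sequence). The binomial likelihood contributes p^11(1−p)^1, so the posterior is Beta(10+11, 6+1) = Beta(21, 7).
For Beta(a, b) with a, b > 1 the mode is (a−1)/(a+b−2) = 20/26 ≈ 0.769.

p̂_MAP = 0.769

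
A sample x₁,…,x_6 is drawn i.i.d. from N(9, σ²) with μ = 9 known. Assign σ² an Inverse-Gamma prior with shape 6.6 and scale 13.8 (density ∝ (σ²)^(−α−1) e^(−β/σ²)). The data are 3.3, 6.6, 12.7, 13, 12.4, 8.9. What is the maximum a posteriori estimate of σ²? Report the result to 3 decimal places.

Sum of squared deviations about the known mean: SS = (3.3−9)² + (6.6−9)² + (12.7−9)² + (13−9)² + (12.4−9)² + (8.9−9)² = 79.51.
The Normal likelihood contributes (σ²)^(−n/2) exp(−SS/(2σ²)), so the posterior is Inverse-Gamma(α + n/2, β + SS/2) = Inverse-Gamma(9.6, 53.555).
The mode of Inverse-Gamma(a, b) is b/(a+1) = 53.555/10.6 ≈ 5.052.

σ̂²_MAP = 5.052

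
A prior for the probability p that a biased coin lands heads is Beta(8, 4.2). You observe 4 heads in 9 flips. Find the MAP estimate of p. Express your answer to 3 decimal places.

p̂_MAP = 0.573

Prior: Beta(8, 4.2).
Data: 4 successes in 9 trials. The binomial likelihood contributes p^4(1−p)^5, so the posterior is Beta(8+4, 4.2+5) = Beta(12, 9.2).
For Beta(a, b) with a, b > 1 the mode is (a−1)/(a+b−2) = 11/19.2 ≈ 0.573.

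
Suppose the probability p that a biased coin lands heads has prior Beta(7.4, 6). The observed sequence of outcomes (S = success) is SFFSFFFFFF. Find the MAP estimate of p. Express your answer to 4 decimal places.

Prior: Beta(7.4, 6).
Data: 2 successes in 10 trials (from the sequence). The binomial likelihood contributes p^2(1−p)^8, so the posterior is Beta(7.4+2, 6+8) = Beta(9.4, 14).
For Beta(a, b) with a, b > 1 the mode is (a−1)/(a+b−2) = 8.4/21.4 ≈ 0.3925.

p̂_MAP = 0.3925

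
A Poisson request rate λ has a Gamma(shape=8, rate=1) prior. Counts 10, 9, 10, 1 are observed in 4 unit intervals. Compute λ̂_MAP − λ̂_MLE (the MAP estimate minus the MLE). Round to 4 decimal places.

MAP − MLE = -0.1000

Σxᵢ = 30. Posterior is Gamma(38, 5); MAP = (38−1)/5 = 37/5 ≈ 7.40000.
MLE = x̄ = 30/4 ≈ 7.50000.
Difference = 37/5 − 30/4 = -1/10 ≈ -0.1000.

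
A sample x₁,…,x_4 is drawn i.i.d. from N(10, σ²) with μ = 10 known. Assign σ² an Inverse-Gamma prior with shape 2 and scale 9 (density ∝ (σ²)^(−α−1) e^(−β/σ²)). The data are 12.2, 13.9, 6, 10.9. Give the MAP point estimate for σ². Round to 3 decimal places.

σ̂²_MAP = 5.486

Sum of squared deviations about the known mean: SS = (12.2−10)² + (13.9−10)² + (6−10)² + (10.9−10)² = 36.86.
The Normal likelihood contributes (σ²)^(−n/2) exp(−SS/(2σ²)), so the posterior is Inverse-Gamma(α + n/2, β + SS/2) = Inverse-Gamma(4, 27.43).
The mode of Inverse-Gamma(a, b) is b/(a+1) = 27.43/5 ≈ 5.486.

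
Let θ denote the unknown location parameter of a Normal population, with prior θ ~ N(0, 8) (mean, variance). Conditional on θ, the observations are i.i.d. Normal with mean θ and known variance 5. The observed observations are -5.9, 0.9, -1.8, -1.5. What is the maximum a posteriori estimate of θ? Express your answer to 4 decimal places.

θ̂_MAP = -1.7946

n = 4; x̄ = ((-5.9) + 0.9 + (-1.8) + (-1.5))/4 = -8.3/4 = -2.075.
For a Normal prior and Normal likelihood with known variance, the posterior is Normal; its mode equals its mean, the precision-weighted average.
Prior precision 1/σ₀² = 1/8 = 0.125; data precision n/σ² = 4/5 = 0.8.
θ̂ = (0.125·0 + 0.8·(-2.075)) / (0.125 + 0.8) = (-1.66)/0.925 = -332/185 ≈ -1.7946.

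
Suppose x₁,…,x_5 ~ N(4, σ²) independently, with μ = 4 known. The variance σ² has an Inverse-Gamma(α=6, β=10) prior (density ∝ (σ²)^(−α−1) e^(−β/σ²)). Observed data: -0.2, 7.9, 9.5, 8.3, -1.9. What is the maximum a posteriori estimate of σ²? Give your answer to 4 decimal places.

Sum of squared deviations about the known mean: SS = (-0.2−4)² + (7.9−4)² + (9.5−4)² + (8.3−4)² + (-1.9−4)² = 116.4.
The Normal likelihood contributes (σ²)^(−n/2) exp(−SS/(2σ²)), so the posterior is Inverse-Gamma(α + n/2, β + SS/2) = Inverse-Gamma(8.5, 68.2).
The mode of Inverse-Gamma(a, b) is b/(a+1) = 68.2/9.5 ≈ 7.1789.

σ̂²_MAP = 7.1789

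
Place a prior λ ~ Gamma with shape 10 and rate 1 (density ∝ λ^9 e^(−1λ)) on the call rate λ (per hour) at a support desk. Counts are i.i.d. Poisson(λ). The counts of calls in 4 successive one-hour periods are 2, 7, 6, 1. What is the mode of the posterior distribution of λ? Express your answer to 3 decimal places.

Σxᵢ = 2+7+6+1 = 16, with n = 4.
Posterior ∝ λ^9e^(−1λ) · λ^16e^(−4λ) = λ^25e^(−5λ), i.e. Gamma(shape=26, rate=5).
The mode of a Gamma(a, b) with a ≥ 1 (shape–rate) is (a−1)/b = 25/5 ≈ 5.000.

λ̂_MAP = 5.000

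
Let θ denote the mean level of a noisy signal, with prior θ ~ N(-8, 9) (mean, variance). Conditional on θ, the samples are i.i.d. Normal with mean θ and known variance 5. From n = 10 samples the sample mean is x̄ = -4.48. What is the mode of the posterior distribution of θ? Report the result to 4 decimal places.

n = 10, x̄ = -4.48.
For a Normal prior and Normal likelihood with known variance, the posterior is Normal; its mode equals its mean, the precision-weighted average.
Prior precision 1/σ₀² = 1/9; data precision n/σ² = 10/5 = 2.
θ̂ = ((1/9)·(-8) + 2·(-4.48)) / (1/9 + 2) = (-2216/225)/(19/9) = -2216/475 ≈ -4.6653.

θ̂_MAP = -4.6653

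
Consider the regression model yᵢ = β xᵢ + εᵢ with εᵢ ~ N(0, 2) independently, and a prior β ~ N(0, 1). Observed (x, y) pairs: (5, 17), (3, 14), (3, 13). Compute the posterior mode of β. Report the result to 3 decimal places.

log p(β | y) = −Σ(yᵢ − βxᵢ)²/(2·2) − β²/(2·1) + const.
Setting the derivative to zero: Σxᵢ(yᵢ − βxᵢ)/2 − β/1 = 0, so β = Σxᵢyᵢ / (Σxᵢ² + σ²/τ²).
Σxᵢyᵢ = 5·17 + 3·14 + 3·13 = 166; Σxᵢ² = 43; σ²/τ² = 2.
β̂_MAP = 166 / (43 + 2) = 166/45 ≈ 3.689.

β̂_MAP = 3.689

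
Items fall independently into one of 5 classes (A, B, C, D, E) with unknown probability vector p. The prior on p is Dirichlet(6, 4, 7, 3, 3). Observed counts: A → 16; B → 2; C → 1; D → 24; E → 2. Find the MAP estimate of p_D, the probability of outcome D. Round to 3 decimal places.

MAP estimate of p_D = 0.413

The posterior is Dirichlet(αᵢ + nᵢ) = Dirichlet(22, 6, 8, 27, 5).
For a Dirichlet(a₁,…,a_K) with all aᵢ > 1, the mode has j-th component (aⱼ − 1)/(Σaᵢ − K).
Here Σaᵢ = 68 and K = 5, so p_D = (27 − 1)/(68 − 5) = 26/63 ≈ 0.413.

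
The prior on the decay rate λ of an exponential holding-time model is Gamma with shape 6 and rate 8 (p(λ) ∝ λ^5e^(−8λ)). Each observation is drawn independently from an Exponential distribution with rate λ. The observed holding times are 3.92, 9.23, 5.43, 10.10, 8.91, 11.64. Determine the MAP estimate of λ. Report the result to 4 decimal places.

λ̂_MAP = 0.1922

The Exponential(rate=λ) likelihood is ∝ λ^n e^(−λΣtᵢ). Here n = 6 and Σtᵢ = 3.92 + 9.23 + 5.43 + 10.10 + 8.91 + 11.64 = 49.23.
Posterior ∝ λ^5e^(−8λ) · λ^6e^(−49.23λ) = λ^11e^(−57.23λ), i.e. Gamma(12, 57.23).
Mode = (a−1)/b = 11/57.23 ≈ 0.1922.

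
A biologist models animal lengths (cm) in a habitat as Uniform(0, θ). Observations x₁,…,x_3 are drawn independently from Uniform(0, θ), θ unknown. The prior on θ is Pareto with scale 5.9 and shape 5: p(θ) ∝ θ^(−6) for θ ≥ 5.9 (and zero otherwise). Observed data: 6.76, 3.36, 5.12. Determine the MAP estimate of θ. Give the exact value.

θ̂_MAP = 6.76

The Uniform(0, θ) likelihood is θ^(−n) for θ ≥ max(xᵢ), zero otherwise. Here max(xᵢ) = 6.76.
Posterior ∝ θ^(−6) · θ^(−3) = θ^(−9) on θ ≥ max(5.9, 6.76) = 6.76.
This density is strictly decreasing in θ, so the posterior mode lies at the lower boundary of the support.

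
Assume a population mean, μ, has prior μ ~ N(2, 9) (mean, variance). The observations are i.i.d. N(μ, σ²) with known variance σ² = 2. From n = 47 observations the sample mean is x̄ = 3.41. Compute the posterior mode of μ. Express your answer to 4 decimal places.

μ̂_MAP = 3.4034

n = 47, x̄ = 3.41.
For a Normal prior and Normal likelihood with known variance, the posterior is Normal; its mode equals its mean, the precision-weighted average.
Prior precision 1/σ₀² = 1/9; data precision n/σ² = 47/2 = 23.5.
μ̂ = ((1/9)·2 + 23.5·3.41) / (1/9 + 23.5) = (144643/1800)/(425/18) = 144643/42500 ≈ 3.4034.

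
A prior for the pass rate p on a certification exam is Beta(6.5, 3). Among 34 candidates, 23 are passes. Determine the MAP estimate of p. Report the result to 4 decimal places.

p̂_MAP = 0.6867

Prior: Beta(6.5, 3).
Data: 23 successes in 34 trials. The binomial likelihood contributes p^23(1−p)^11, so the posterior is Beta(6.5+23, 3+11) = Beta(29.5, 14).
For Beta(a, b) with a, b > 1 the mode is (a−1)/(a+b−2) = 28.5/41.5 ≈ 0.6867.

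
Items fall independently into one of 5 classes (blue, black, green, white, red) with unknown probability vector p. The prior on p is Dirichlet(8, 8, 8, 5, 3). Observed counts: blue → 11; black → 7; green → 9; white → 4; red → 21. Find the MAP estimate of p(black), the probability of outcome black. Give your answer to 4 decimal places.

MAP estimate of p(black) = 0.1772

The posterior is Dirichlet(αᵢ + nᵢ) = Dirichlet(19, 15, 17, 9, 24).
For a Dirichlet(a₁,…,a_K) with all aᵢ > 1, the mode has j-th component (aⱼ − 1)/(Σaᵢ − K).
Here Σaᵢ = 84 and K = 5, so p(black) = (15 − 1)/(84 − 5) = 14/79 ≈ 0.1772.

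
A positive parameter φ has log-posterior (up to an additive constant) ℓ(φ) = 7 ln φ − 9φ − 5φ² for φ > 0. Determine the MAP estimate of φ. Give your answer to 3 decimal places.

ℓ'(φ) = 7/φ − 9 − 10φ. Setting this to zero and multiplying by φ: 10φ² + 9φ − 7 = 0.
φ = (−9 + √(9² + 4·10·7)) / (2·10) = (−9 + √361) / 20 = (−9 + 19)/20 = 1/2.
ℓ''(φ) = −7/φ² − 10 < 0, confirming a maximum.

φ̂_MAP = 0.500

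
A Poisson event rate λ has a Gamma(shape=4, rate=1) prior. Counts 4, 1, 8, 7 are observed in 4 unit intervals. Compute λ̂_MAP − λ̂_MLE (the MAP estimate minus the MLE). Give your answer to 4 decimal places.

MAP − MLE = -0.4000

Σxᵢ = 20. Posterior is Gamma(24, 5); MAP = (24−1)/5 = 23/5 ≈ 4.60000.
MLE = x̄ = 20/4 ≈ 5.00000.
Difference = 23/5 − 20/4 = -2/5 ≈ -0.4000.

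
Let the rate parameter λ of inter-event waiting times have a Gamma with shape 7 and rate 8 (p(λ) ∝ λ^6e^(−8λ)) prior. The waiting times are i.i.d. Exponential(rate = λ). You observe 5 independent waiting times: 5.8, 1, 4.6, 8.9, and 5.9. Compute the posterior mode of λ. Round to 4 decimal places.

λ̂_MAP = 0.3216

The Exponential(rate=λ) likelihood is ∝ λ^n e^(−λΣtᵢ). Here n = 5 and Σtᵢ = 5.8 + 1 + 4.6 + 8.9 + 5.9 = 26.2.
Posterior ∝ λ^6e^(−8λ) · λ^5e^(−26.2λ) = λ^11e^(−34.2λ), i.e. Gamma(12, 34.2).
Mode = (a−1)/b = 11/34.2 ≈ 0.3216.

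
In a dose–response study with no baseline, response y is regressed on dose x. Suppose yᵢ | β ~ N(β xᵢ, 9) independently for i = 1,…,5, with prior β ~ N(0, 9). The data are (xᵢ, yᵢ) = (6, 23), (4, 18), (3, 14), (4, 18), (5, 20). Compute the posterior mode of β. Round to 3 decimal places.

log p(β | y) = −Σ(yᵢ − βxᵢ)²/(2·9) − β²/(2·9) + const.
Setting the derivative to zero: Σxᵢ(yᵢ − βxᵢ)/9 − β/9 = 0, so β = Σxᵢyᵢ / (Σxᵢ² + σ²/τ²).
Σxᵢyᵢ = 6·23 + 4·18 + 3·14 + 4·18 + 5·20 = 424; Σxᵢ² = 102; σ²/τ² = 1.
β̂_MAP = 424 / (102 + 1) = 424/103 ≈ 4.117.

β̂_MAP = 4.117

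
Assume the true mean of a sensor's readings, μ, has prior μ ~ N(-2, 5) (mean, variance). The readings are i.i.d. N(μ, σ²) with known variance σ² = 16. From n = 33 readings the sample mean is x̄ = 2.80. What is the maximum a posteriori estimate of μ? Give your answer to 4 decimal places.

μ̂_MAP = 2.3757

n = 33, x̄ = 2.80.
For a Normal prior and Normal likelihood with known variance, the posterior is Normal; its mode equals its mean, the precision-weighted average.
Prior precision 1/σ₀² = 1/5 = 0.2; data precision n/σ² = 33/16 = 2.0625.
μ̂ = (0.2·(-2) + 2.0625·2.8) / (0.2 + 2.0625) = 5.375/2.2625 = 430/181 ≈ 2.3757.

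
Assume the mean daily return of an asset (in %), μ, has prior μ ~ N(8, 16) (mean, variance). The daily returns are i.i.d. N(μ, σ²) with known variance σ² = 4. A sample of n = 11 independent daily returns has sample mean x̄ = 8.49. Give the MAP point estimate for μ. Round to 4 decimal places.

μ̂_MAP = 8.4791

n = 11, x̄ = 8.49.
For a Normal prior and Normal likelihood with known variance, the posterior is Normal; its mode equals its mean, the precision-weighted average.
Prior precision 1/σ₀² = 1/16 = 0.0625; data precision n/σ² = 11/4 = 2.75.
μ̂ = (0.0625·8 + 2.75·8.49) / (0.0625 + 2.75) = 23.8475/2.8125 = 9539/1125 ≈ 8.4791.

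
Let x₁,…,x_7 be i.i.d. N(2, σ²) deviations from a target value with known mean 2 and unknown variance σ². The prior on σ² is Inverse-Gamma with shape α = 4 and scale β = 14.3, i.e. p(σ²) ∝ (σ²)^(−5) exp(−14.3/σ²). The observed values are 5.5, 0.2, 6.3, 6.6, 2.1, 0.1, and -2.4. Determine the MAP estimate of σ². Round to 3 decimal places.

Sum of squared deviations about the known mean: SS = (5.5−2)² + (0.2−2)² + (6.3−2)² + (6.6−2)² + (2.1−2)² + (0.1−2)² + (-2.4−2)² = 78.12.
The Normal likelihood contributes (σ²)^(−n/2) exp(−SS/(2σ²)), so the posterior is Inverse-Gamma(α + n/2, β + SS/2) = Inverse-Gamma(7.5, 53.36).
The mode of Inverse-Gamma(a, b) is b/(a+1) = 53.36/8.5 ≈ 6.278.

σ̂²_MAP = 6.278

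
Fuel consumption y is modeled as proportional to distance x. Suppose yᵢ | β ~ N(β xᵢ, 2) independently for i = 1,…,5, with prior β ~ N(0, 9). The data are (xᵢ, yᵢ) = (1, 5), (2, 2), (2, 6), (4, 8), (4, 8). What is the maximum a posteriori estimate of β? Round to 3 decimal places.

β̂_MAP = 2.062

log p(β | y) = −Σ(yᵢ − βxᵢ)²/(2·2) − β²/(2·9) + const.
Setting the derivative to zero: Σxᵢ(yᵢ − βxᵢ)/2 − β/9 = 0, so β = Σxᵢyᵢ / (Σxᵢ² + σ²/τ²).
Σxᵢyᵢ = 1·5 + 2·2 + 2·6 + 4·8 + 4·8 = 85; Σxᵢ² = 41; σ²/τ² = 2/9.
β̂_MAP = 85 / (41 + 2/9) = 85/(371/9) = 765/371 ≈ 2.062.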